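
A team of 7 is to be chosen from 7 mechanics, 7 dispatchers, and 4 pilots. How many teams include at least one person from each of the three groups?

Unrestricted: C(18,7) = 31824 ways to pick any 7 of the 18.
Selections missing a whole group: no mechanics → C(11,7) = 330; no dispatchers → C(11,7) = 330; no pilots → C(14,7) = 3432.
Add back selections omitting two groups (i.e. drawn from a single group): C(7,7) + C(7,7) + C(4,7) = 2.
By inclusion–exclusion: 31824 − 4092 + 2 = 27734.

27734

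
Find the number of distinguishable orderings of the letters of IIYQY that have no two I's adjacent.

Total arrangements of IIYQY: 5!/(2!·2!) = 30.
If the two I's are adjacent, glue them into one block, leaving 4 items to arrange: (4)!/(2!) = 12 ways.
Hence 30 − 12 = 18.

18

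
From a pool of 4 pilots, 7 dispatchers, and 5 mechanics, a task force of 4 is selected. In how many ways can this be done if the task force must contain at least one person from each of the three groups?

910

Unrestricted: C(16,4) = 1820 ways to pick any 4 of the 16.
Subtract selections that omit an entire group: no pilots → C(12,4) = 495; no dispatchers → C(9,4) = 126; no mechanics → C(11,4) = 330.
Add back selections omitting two groups (i.e. drawn from a single group): C(4,4) + C(7,4) + C(5,4) = 41.
By inclusion–exclusion: 1820 − 951 + 41 = 910.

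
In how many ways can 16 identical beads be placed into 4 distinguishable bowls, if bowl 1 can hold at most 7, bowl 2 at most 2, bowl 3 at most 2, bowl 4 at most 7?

10

Without the upper bounds there are C(19,3) = 969 ways to split 16 among 4 bowls.
Subtract solutions that violate a single cap (substitute x_i' = x_i − (cap_i+1)): x_1 ≥ 8 gives C(11,3) = 165; x_2 ≥ 3 gives C(16,3) = 560; x_3 ≥ 3 gives C(16,3) = 560; x_4 ≥ 8 gives C(11,3) = 165. Together 1450.
Add back pairs where two caps are both exceeded: 56 + 56 + 1 + 286 + 56 + 56 = 511.
Subtract triples: 10 + 0 + 0 + 10 = 20.
By inclusion–exclusion the count is 969 − 1450 + 511 − 20 = 10.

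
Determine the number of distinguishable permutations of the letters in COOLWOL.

Letter multiplicities in COOLWOL: C×1, L×2, O×3, W×1.
The number of distinct arrangements is 7!/(3!·2!) = 5040/12 = 420.

420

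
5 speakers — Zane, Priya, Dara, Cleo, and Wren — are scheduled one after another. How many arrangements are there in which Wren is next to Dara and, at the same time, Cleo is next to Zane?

Treat {Wren,Dara} as one block (2 orders) and {Cleo,Zane} as another (2 orders).
That leaves 3 units to arrange: 2 × 2 × 3! = 4 × 6 = 24.

24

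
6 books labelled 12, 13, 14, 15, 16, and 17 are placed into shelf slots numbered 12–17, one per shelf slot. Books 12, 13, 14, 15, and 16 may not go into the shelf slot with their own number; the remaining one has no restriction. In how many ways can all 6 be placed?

309

Let Aᵢ (for 12 ≤ i ≤ 16) be the placements that put book i in its forbidden shelf slot. Any j of these fix j positions, leaving (6−j)! ways to fill the rest, and there are C(5,j) ways to pick which j.
By inclusion–exclusion, the number of valid placements is Σ_{j=0}^{5} (−1)^j C(5,j)·(6−j)!.
Computing: 720 − 600 + 240 − 60 + 10 − 1 = 309.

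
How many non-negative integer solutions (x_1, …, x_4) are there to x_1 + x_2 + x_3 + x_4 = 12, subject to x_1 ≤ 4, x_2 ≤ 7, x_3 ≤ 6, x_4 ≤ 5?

165

By stars and bars, unrestricted non-negative solutions to x_1+…+x_4 = 12 number C(12+3,3) = 455.
Subtract solutions that violate a single cap (substitute x_i' = x_i − (cap_i+1)): x_1 ≥ 5 gives C(10,3) = 120; x_2 ≥ 8 gives C(7,3) = 35; x_3 ≥ 7 gives C(8,3) = 56; x_4 ≥ 6 gives C(9,3) = 84. Together 295.
Add back pairs where two caps are both exceeded: 0 + 1 + 4 + 0 + 0 + 0 = 5.
By inclusion–exclusion the count is 455 − 295 + 5 = 165.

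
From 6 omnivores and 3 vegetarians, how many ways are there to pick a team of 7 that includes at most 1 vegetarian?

Split by how many vegetarians are chosen (0 through 1).
Sum: C(3,0)·C(6,7) + C(3,1)·C(6,6) = 0 + 3 = 3.

3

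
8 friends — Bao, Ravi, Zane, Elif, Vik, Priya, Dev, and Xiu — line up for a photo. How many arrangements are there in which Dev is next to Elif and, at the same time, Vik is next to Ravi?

Treat {Dev,Elif} as one block (2 orders) and {Vik,Ravi} as another (2 orders).
That leaves 6 units to arrange: 2 × 2 × 6! = 4 × 720 = 2880.

2880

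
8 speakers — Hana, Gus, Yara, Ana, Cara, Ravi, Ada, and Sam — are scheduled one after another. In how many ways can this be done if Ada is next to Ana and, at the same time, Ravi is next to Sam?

Treat {Ada,Ana} as one block (2 orders) and {Ravi,Sam} as another (2 orders).
That leaves 6 units to arrange: 2 × 2 × 6! = 4 × 720 = 2880.

2880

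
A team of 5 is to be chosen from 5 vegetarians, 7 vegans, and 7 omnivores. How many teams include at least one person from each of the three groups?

Total 5-person selections from all 19: C(19,5) = 11628.
Selections missing a whole group: no vegetarians → C(14,5) = 2002; no vegans → C(12,5) = 792; no omnivores → C(12,5) = 792.
Add back selections omitting two groups (i.e. drawn from a single group): C(5,5) + C(7,5) + C(7,5) = 43.
By inclusion–exclusion: 11628 − 3586 + 43 = 8085.

8085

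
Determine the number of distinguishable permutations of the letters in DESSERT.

Letter multiplicities in DESSERT: D×1, E×2, R×1, S×2, T×1.
The number of distinct arrangements is 7!/(2!·2!) = 5040/4 = 1260.

1260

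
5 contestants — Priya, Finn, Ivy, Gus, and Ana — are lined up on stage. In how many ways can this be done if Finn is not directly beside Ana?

72

There are 5! = 120 arrangements in all. If Finn and Ana are adjacent, merging them into one block gives 2·(4)! = 48 arrangements.
So 120 − 48 = 72 arrangements keep them apart.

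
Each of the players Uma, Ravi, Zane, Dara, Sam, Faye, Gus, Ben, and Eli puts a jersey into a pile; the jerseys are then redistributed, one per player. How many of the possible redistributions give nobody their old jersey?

133496

Count assignments avoiding every fixed point. For any j of the 9 players fixed to their old jersey, the other 9−j can be arranged in (9−j)! ways.
By inclusion–exclusion this is Σ_{j=0}^{9} (−1)^j C(9,j)·(9−j)!.
Computing: 362880 − 362880 + 181440 − 60480 + 15120 − 3024 + 504 − 72 + 9 − 1 = 133496.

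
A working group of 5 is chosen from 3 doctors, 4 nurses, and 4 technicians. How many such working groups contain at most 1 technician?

Split by how many technicians are chosen (0 through 1).
Sum: C(4,0)·C(7,5) + C(4,1)·C(7,4) = 21 + 140 = 161.

161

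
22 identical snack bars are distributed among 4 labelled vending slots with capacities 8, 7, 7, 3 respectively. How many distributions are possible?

Without the upper bounds there are C(25,3) = 2300 ways to split 22 among 4 vending slots.
Subtract solutions that violate a single cap (substitute x_i' = x_i − (cap_i+1)): x_1 ≥ 9 gives C(16,3) = 560; x_2 ≥ 8 gives C(17,3) = 680; x_3 ≥ 8 gives C(17,3) = 680; x_4 ≥ 4 gives C(21,3) = 1330. Together 3250.
Add back pairs where two caps are both exceeded: 56 + 56 + 220 + 84 + 286 + 286 = 988.
Subtract triples: 0 + 4 + 4 + 10 = 18.
By inclusion–exclusion the count is 2300 − 3250 + 988 − 18 = 20.

20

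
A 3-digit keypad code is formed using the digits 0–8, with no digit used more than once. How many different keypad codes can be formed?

This is a permutation of 3 out of 9: P(9,3) = 9!/6!.
9 × 8 × 7 = 504.

504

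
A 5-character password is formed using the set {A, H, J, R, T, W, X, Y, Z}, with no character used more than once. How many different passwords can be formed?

Choose and order 5 of the 9 symbols: the first character has 9 options, the next 8, and so on down to 5.
That product is 9 × 8 × 7 × 6 × 5 = 15120.

15120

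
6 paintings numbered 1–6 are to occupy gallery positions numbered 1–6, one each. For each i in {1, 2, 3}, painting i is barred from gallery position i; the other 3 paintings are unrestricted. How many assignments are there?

426

Let Aᵢ (for i ∈ {1, 2, 3}) be the placements that put painting i in its forbidden gallery position. Any j of these fix j positions, leaving (6−j)! ways to fill the rest, and there are C(3,j) ways to pick which j.
By inclusion–exclusion, the number of valid placements is Σ_{j=0}^{3} (−1)^j C(3,j)·(6−j)!.
Computing: 720 − 360 + 72 − 6 = 426.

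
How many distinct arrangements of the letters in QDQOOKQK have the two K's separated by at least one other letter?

1260

Total arrangements of QDQOOKQK: 8!/(3!·2!·2!) = 1680.
If the two K's are adjacent, glue them into one block, leaving 7 items to arrange: (7)!/(3!·2!) = 420 ways.
Hence 1680 − 420 = 1260.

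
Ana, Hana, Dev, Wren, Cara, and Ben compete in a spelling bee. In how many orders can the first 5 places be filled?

There are 6 choices for 1st place, 5 for 2nd, and so on down to 2 for position 5.
That gives 6 × 5 × 4 × 3 × 2 = 720.

720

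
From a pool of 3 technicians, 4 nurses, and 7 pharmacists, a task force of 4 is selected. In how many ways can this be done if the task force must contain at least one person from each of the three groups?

462

Unrestricted: C(14,4) = 1001 ways to pick any 4 of the 14.
Selections missing a whole group: no technicians → C(11,4) = 330; no nurses → C(10,4) = 210; no pharmacists → C(7,4) = 35.
Add back selections omitting two groups (i.e. drawn from a single group): C(3,4) + C(4,4) + C(7,4) = 36.
By inclusion–exclusion: 1001 − 575 + 36 = 462.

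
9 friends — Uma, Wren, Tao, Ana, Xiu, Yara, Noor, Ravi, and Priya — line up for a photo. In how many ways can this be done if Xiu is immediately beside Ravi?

80640

Treat {Xiu, Ravi} as a single unit. There are 8 units to order, and the pair itself can be ordered 2 ways.
So the count is 2·(8)! = 80640.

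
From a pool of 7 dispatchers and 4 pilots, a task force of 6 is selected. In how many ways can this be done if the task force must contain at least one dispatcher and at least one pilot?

455

Total 6-person selections from all 11: C(11,6) = 462.
Selections missing a whole group: no dispatchers → C(4,6) = 0; no pilots → C(7,6) = 7.
Both groups omitted at once is impossible, so 462 − 7 = 455.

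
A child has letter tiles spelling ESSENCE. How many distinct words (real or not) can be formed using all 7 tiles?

420

The 7 letters of ESSENCE have repeats: E appearing 3 times and S appearing twice.
Dividing 7! = 5040 by 3!·2! = 12 for the repeated letters gives 420.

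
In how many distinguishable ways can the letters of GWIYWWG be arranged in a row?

420

GWIYWWG has 7 letters with G appearing twice and W appearing 3 times.
The number of distinct arrangements is 7!/(3!·2!) = 5040/12 = 420.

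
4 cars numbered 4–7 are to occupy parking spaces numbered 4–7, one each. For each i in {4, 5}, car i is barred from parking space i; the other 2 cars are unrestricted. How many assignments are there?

Let Aᵢ (for i ∈ {4, 5}) be the placements that put car i in its forbidden parking space. Any j of these fix j positions, leaving (4−j)! ways to fill the rest, and there are C(2,j) ways to pick which j.
By inclusion–exclusion, the number of valid placements is Σ_{j=0}^{2} (−1)^j C(2,j)·(4−j)!.
Computing: 24 − 12 + 2 = 14.

14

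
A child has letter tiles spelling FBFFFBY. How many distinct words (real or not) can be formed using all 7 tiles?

FBFFFBY has 7 letters with B appearing twice and F appearing 4 times.
Dividing 7! = 5040 by 4!·2! = 48 for the repeated letters gives 105.

105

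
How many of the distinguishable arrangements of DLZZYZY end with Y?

With the last slot taken by Y, it remains to arrange the other 6 letters (DLZZZY).
Those 6 letters have Z appearing 3 times, giving (6)!/(3!) = 120.

120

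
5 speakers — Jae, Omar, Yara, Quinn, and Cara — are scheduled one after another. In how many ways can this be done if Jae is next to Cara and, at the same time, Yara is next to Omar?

24

Treat {Jae,Cara} as one block (2 orders) and {Yara,Omar} as another (2 orders).
That leaves 3 units to arrange: 2 × 2 × 3! = 4 × 6 = 24.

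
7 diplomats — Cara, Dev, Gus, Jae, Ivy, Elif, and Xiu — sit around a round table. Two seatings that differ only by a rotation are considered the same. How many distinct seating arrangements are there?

720

Fix one person's seat to break rotational symmetry; the remaining 6 people can be arranged in (6)! = 720 ways.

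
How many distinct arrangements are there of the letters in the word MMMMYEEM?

168

Letter multiplicities in MMMMYEEM: E×2, M×5, Y×1.
The number of distinct arrangements is 8!/(5!·2!) = 40320/240 = 168.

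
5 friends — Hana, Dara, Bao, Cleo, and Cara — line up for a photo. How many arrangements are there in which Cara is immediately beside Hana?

Place the 3 others and the Cara-Hana pair as 4 objects in a line; the pair has 2 internal arrangements.
So the count is 2·(4)! = 48.

48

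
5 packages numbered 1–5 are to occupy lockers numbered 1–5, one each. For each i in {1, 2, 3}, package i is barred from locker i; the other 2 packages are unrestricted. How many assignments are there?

64

Let Aᵢ (for i ∈ {1, 2, 3}) be the placements that put package i in its forbidden locker. Any j of these fix j positions, leaving (5−j)! ways to fill the rest, and there are C(3,j) ways to pick which j.
By inclusion–exclusion, the number of valid placements is Σ_{j=0}^{3} (−1)^j C(3,j)·(5−j)!.
Computing: 120 − 72 + 18 − 2 = 64.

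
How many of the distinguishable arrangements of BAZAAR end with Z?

Fix Z in the last position and arrange the remaining 5 letters.
Those 5 letters have A appearing 3 times, giving (5)!/(3!) = 20.

20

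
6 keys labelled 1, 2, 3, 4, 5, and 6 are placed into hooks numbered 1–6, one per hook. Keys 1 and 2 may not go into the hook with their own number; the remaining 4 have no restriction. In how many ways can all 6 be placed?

Let Aᵢ (for i ∈ {1, 2}) be the placements that put key i in its forbidden hook. Any j of these fix j positions, leaving (6−j)! ways to fill the rest, and there are C(2,j) ways to pick which j.
By inclusion–exclusion, the number of valid placements is Σ_{j=0}^{2} (−1)^j C(2,j)·(6−j)!.
Computing: 720 − 240 + 24 = 504.

504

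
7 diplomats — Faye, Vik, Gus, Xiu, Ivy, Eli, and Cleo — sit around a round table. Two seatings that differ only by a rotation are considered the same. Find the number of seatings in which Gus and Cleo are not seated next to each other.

All circular seatings of 7 people number (6)! = 720.
Those with Gus next to Cleo: fuse the pair into one unit and seat 6 units around a circle — 2·(5)! = 240.
Subtracting, 720 − 240 = 480.

480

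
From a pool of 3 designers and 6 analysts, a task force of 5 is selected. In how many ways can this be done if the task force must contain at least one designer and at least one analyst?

With no constraint there are C(9,5) = 126 possible selections.
Selections missing a whole group: no designers → C(6,5) = 6; no analysts → C(3,5) = 0.
Both groups omitted at once is impossible, so 126 − 6 = 120.

120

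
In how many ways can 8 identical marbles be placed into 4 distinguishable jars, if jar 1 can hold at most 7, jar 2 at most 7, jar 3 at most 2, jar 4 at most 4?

88

Ignoring the caps, the number of non-negative solutions to x_1+…+x_4 = 8 is C(11,3) = 165.
Subtract solutions that violate a single cap (substitute x_i' = x_i − (cap_i+1)): x_1 ≥ 8 gives C(3,3) = 1; x_2 ≥ 8 gives C(3,3) = 1; x_3 ≥ 3 gives C(8,3) = 56; x_4 ≥ 5 gives C(6,3) = 20. Together 78.
Add back pairs where two caps are both exceeded: 0 + 0 + 0 + 0 + 0 + 1 = 1.
By inclusion–exclusion the count is 165 − 78 + 1 = 88.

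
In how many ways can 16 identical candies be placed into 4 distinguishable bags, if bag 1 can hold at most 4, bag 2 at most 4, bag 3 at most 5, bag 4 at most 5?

Ignoring the caps, the number of non-negative solutions to x_1+…+x_4 = 16 is C(19,3) = 969.
Subtract solutions that violate a single cap (substitute x_i' = x_i − (cap_i+1)): x_1 ≥ 5 gives C(14,3) = 364; x_2 ≥ 5 gives C(14,3) = 364; x_3 ≥ 6 gives C(13,3) = 286; x_4 ≥ 6 gives C(13,3) = 286. Together 1300.
Add back pairs where two caps are both exceeded: 84 + 56 + 56 + 56 + 56 + 35 = 343.
Subtract triples: 1 + 1 + 0 + 0 = 2.
By inclusion–exclusion the count is 969 − 1300 + 343 − 2 = 10.

10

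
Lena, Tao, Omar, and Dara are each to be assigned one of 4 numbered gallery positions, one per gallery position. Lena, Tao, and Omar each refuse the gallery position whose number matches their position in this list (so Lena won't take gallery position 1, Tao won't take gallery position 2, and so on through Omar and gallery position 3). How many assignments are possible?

Let Aᵢ (for i ∈ {1, 2, 3}) be the placements that put person i in their forbidden gallery position. Any j of these fix j positions, leaving (4−j)! ways to fill the rest, and there are C(3,j) ways to pick which j.
By inclusion–exclusion, the number of valid placements is Σ_{j=0}^{3} (−1)^j C(3,j)·(4−j)!.
Computing: 24 − 18 + 6 − 1 = 11.

11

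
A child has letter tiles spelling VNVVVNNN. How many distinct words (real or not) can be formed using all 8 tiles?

The 8 letters of VNVVVNNN have repeats: N appearing 4 times and V appearing 4 times.
Dividing 8! = 40320 by 4!·4! = 576 for the repeated letters gives 70.

70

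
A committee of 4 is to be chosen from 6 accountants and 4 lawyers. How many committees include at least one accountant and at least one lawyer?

194

Total 4-person selections from all 10: C(10,4) = 210.
Subtract selections that omit an entire group: no accountants → C(4,4) = 1; no lawyers → C(6,4) = 15.
Both groups omitted at once is impossible, so 210 − 16 = 194.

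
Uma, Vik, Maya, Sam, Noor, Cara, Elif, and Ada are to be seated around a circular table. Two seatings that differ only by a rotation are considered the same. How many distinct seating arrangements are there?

5040

Around a circle, 8 distinct people have 8!/8 = (7)! = 5040 rotationally distinct seatings.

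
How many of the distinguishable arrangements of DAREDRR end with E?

Fix E in the last position and arrange the remaining 6 letters.
Those 6 letters have D appearing twice and R appearing 3 times, giving (6)!/(3!·2!) = 60.

60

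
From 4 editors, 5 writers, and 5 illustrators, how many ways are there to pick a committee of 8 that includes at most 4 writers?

Split by how many writers are chosen (0 through 4).
Sum: C(5,0)·C(9,8) + C(5,1)·C(9,7) + C(5,2)·C(9,6) + C(5,3)·C(9,5) + C(5,4)·C(9,4) = 9 + 180 + 840 + 1260 + 630 = 2919.

2919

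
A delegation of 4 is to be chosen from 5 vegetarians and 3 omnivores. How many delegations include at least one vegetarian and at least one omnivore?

65

Total 4-person selections from all 8: C(8,4) = 70.
Selections missing a whole group: no vegetarians → C(3,4) = 0; no omnivores → C(5,4) = 5.
Both groups omitted at once is impossible, so 70 − 5 = 65.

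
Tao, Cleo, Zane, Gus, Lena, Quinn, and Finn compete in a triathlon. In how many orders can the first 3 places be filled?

210

There are 7 choices for 1st place, 6 for 2nd, and 5 for 3rd.
That gives 7 × 6 × 5 = 210.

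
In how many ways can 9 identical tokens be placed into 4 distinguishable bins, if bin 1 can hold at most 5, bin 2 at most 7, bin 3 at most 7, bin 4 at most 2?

109

By stars and bars, unrestricted non-negative solutions to x_1+…+x_4 = 9 number C(9+3,3) = 220.
Subtract solutions that violate a single cap (substitute x_i' = x_i − (cap_i+1)): x_1 ≥ 6 gives C(6,3) = 20; x_2 ≥ 8 gives C(4,3) = 4; x_3 ≥ 8 gives C(4,3) = 4; x_4 ≥ 3 gives C(9,3) = 84. Together 112.
Add back pairs where two caps are both exceeded: 0 + 0 + 1 + 0 + 0 + 0 = 1.
By inclusion–exclusion the count is 220 − 112 + 1 = 109.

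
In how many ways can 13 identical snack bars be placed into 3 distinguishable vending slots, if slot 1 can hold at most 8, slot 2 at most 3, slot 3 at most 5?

Ignoring the caps, the number of non-negative solutions to x_1+…+x_3 = 13 is C(15,2) = 105.
Subtract solutions that violate a single cap (substitute x_i' = x_i − (cap_i+1)): x_1 ≥ 9 gives C(6,2) = 15; x_2 ≥ 4 gives C(11,2) = 55; x_3 ≥ 6 gives C(9,2) = 36. Together 106.
Add back pairs where two caps are both exceeded: 1 + 0 + 10 = 11.
By inclusion–exclusion the count is 105 − 106 + 11 = 10.

10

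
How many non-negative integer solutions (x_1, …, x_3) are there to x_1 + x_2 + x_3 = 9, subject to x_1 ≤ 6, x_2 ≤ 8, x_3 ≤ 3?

27

Ignoring the caps, the number of non-negative solutions to x_1+…+x_3 = 9 is C(11,2) = 55.
Subtract solutions that violate a single cap (substitute x_i' = x_i − (cap_i+1)): x_1 ≥ 7 gives C(4,2) = 6; x_2 ≥ 9 gives C(2,2) = 1; x_3 ≥ 4 gives C(7,2) = 21. Together 28.
No two caps can be exceeded simultaneously, so the pair terms are all 0.
By inclusion–exclusion the count is 55 − 28 + 0 = 27.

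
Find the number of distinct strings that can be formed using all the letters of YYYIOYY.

Letter multiplicities in YYYIOYY: I×1, O×1, Y×5.
So there are 7! / (5!) = 42 distinguishable arrangements.

42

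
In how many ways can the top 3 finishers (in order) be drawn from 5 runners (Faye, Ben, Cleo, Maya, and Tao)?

There are 5 choices for 1st place, 4 for 2nd, and 3 for 3rd.
That gives 5 × 4 × 3 = 60.

60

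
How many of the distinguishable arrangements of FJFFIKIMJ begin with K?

Fix K in the first position and arrange the remaining 8 letters.
Those 8 letters have F appearing 3 times, I appearing twice, and J appearing twice, giving (8)!/(3!·2!·2!) = 1680.

1680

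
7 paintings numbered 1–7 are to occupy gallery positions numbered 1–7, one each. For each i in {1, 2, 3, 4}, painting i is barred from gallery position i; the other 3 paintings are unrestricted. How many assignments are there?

Let Aᵢ (for 1 ≤ i ≤ 4) be the placements that put painting i in its forbidden gallery position. Any j of these fix j positions, leaving (7−j)! ways to fill the rest, and there are C(4,j) ways to pick which j.
By inclusion–exclusion, the number of valid placements is Σ_{j=0}^{4} (−1)^j C(4,j)·(7−j)!.
Computing: 5040 − 2880 + 720 − 96 + 6 = 2790.

2790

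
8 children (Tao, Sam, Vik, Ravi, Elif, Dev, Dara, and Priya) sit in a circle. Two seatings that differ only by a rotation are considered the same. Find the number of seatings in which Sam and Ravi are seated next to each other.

1440

Glue Sam and Ravi into a block (2 internal orders). Seating 7 units around a circle gives (6)! arrangements.
So 2 × (6)! = 2 × 720 = 1440.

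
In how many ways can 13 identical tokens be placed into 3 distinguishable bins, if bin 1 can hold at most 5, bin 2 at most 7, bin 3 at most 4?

10

Ignoring the caps, the number of non-negative solutions to x_1+…+x_3 = 13 is C(15,2) = 105.
Subtract solutions that violate a single cap (substitute x_i' = x_i − (cap_i+1)): x_1 ≥ 6 gives C(9,2) = 36; x_2 ≥ 8 gives C(7,2) = 21; x_3 ≥ 5 gives C(10,2) = 45. Together 102.
Add back pairs where two caps are both exceeded: 0 + 6 + 1 = 7.
By inclusion–exclusion the count is 105 − 102 + 7 = 10.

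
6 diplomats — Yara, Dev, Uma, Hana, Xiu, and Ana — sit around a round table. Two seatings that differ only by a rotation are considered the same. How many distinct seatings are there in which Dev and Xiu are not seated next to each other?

72

Without the restriction there are (5)! = 120 seatings.
Seatings with Dev beside Xiu: treat them as a block with 2 internal orders, giving 2 × (4)! = 48.
Subtracting, 120 − 48 = 72.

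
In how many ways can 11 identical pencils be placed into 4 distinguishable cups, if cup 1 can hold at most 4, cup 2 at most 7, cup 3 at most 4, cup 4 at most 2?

56

By stars and bars, unrestricted non-negative solutions to x_1+…+x_4 = 11 number C(11+3,3) = 364.
Subtract solutions that violate a single cap (substitute x_i' = x_i − (cap_i+1)): x_1 ≥ 5 gives C(9,3) = 84; x_2 ≥ 8 gives C(6,3) = 20; x_3 ≥ 5 gives C(9,3) = 84; x_4 ≥ 3 gives C(11,3) = 165. Together 353.
Add back pairs where two caps are both exceeded: 0 + 4 + 20 + 0 + 1 + 20 = 45.
By inclusion–exclusion the count is 364 − 353 + 45 = 56.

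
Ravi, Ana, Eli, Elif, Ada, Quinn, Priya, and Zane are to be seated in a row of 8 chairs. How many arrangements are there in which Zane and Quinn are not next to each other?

Of the 8! = 40320 arrangements, those with Zane and Quinn adjacent number 2 × 7! = 10080 (treat the pair as a block with 2 internal orders).
Complementary counting: 40320 − 10080 = 30240.

30240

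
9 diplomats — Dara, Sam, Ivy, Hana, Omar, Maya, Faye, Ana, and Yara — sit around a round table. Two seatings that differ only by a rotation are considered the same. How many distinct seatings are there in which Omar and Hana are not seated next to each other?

Without the restriction there are (8)! = 40320 seatings.
Seatings with Omar beside Hana: treat them as a block with 2 internal orders, giving 2 × (7)! = 10080.
Subtracting, 40320 − 10080 = 30240.

30240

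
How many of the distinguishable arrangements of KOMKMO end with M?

Fix M in the last position and arrange the remaining 5 letters.
Those 5 letters have K appearing twice and O appearing twice, giving (5)!/(2!·2!) = 30.

30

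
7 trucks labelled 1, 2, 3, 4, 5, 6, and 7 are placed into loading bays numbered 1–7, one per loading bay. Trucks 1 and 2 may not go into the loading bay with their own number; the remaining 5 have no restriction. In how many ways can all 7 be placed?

Let Aᵢ (for i ∈ {1, 2}) be the placements that put truck i in its forbidden loading bay. Any j of these fix j positions, leaving (7−j)! ways to fill the rest, and there are C(2,j) ways to pick which j.
By inclusion–exclusion, the number of valid placements is Σ_{j=0}^{2} (−1)^j C(2,j)·(7−j)!.
Computing: 5040 − 1440 + 120 = 3720.

3720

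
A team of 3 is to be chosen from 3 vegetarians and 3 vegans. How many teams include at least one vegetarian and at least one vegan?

18

Unrestricted: C(6,3) = 20 ways to pick any 3 of the 6.
Subtract selections that omit an entire group: no vegetarians → C(3,3) = 1; no vegans → C(3,3) = 1.
Both groups omitted at once is impossible, so 20 − 2 = 18.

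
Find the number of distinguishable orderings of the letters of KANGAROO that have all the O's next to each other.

Treat the 2 copies of O as a single block. The multiset to arrange is then {OO, A, A, G, K, N, R}, 7 items in all.
That gives (7)!/(2!) = 2520 arrangements.

2520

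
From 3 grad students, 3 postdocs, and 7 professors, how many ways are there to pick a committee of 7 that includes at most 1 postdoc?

750

Split by how many postdocs are chosen (0 through 1).
Sum: C(3,0)·C(10,7) + C(3,1)·C(10,6) = 120 + 630 = 750.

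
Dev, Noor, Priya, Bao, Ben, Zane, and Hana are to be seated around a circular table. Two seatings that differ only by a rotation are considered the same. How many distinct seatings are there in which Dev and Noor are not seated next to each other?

480

Without the restriction there are (6)! = 720 seatings.
Seatings with Dev beside Noor: treat them as a block with 2 internal orders, giving 2 × (5)! = 240.
Subtracting, 720 − 240 = 480.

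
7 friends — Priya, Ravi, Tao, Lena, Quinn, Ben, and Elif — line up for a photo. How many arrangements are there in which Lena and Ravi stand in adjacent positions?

1440

Glue Lena and Ravi into one block (2 internal orders), leaving 6 units to arrange in a row.
That gives 2 × 6! = 2 × 720 = 1440.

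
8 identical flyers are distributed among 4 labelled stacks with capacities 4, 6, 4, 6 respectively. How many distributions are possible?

117

By stars and bars, unrestricted non-negative solutions to x_1+…+x_4 = 8 number C(8+3,3) = 165.
Subtract solutions that violate a single cap (substitute x_i' = x_i − (cap_i+1)): x_1 ≥ 5 gives C(6,3) = 20; x_2 ≥ 7 gives C(4,3) = 4; x_3 ≥ 5 gives C(6,3) = 20; x_4 ≥ 7 gives C(4,3) = 4. Together 48.
No two caps can be exceeded simultaneously, so the pair terms are all 0.
By inclusion–exclusion the count is 165 − 48 + 0 = 117.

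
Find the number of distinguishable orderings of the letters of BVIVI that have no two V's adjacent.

18

Total arrangements of BVIVI: 5!/(2!·2!) = 30.
If the two V's are adjacent, glue them into one block, leaving 4 items to arrange: (4)!/(2!) = 12 ways.
Subtracting, 30 − 12 = 18 arrangements keep the V's apart.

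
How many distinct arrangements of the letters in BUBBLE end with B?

Fix B in the last position and arrange the remaining 5 letters.
Those 5 letters have B appearing twice, giving (5)!/(2!) = 60.

60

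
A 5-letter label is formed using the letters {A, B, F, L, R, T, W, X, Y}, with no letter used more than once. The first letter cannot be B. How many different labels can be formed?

The first letter has 9−1 = 8 choices (anything except B).
The remaining 4 letters are filled from the other 8 symbols without repetition: 8 × 7 × 6 × 5 = 1680.
Total: 8 × 1680 = 13440.

13440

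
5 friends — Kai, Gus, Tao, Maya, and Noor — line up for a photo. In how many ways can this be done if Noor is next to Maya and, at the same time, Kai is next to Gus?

Treat {Noor,Maya} as one block (2 orders) and {Kai,Gus} as another (2 orders).
That leaves 3 units to arrange: 2 × 2 × 3! = 4 × 6 = 24.

24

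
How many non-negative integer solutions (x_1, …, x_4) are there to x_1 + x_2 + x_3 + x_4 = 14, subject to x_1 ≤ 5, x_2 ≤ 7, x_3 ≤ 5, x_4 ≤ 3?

Ignoring the caps, the number of non-negative solutions to x_1+…+x_4 = 14 is C(17,3) = 680.
Subtract solutions that violate a single cap (substitute x_i' = x_i − (cap_i+1)): x_1 ≥ 6 gives C(11,3) = 165; x_2 ≥ 8 gives C(9,3) = 84; x_3 ≥ 6 gives C(11,3) = 165; x_4 ≥ 4 gives C(13,3) = 286. Together 700.
Add back pairs where two caps are both exceeded: 1 + 10 + 35 + 1 + 10 + 35 = 92.
By inclusion–exclusion the count is 680 − 700 + 92 = 72.

72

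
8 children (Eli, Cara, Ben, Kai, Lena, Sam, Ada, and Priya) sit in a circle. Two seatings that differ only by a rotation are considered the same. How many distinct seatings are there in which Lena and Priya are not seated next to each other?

Without the restriction there are (7)! = 5040 seatings.
Those with Lena next to Priya: fuse the pair into one unit and seat 7 units around a circle — 2·(6)! = 1440.
Subtracting, 5040 − 1440 = 3600.

3600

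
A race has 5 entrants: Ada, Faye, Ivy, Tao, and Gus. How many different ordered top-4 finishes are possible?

120

There are 5 choices for 1st place, 4 for 2nd, and so on down to 2 for position 4.
That gives 5 × 4 × 3 × 2 = 120.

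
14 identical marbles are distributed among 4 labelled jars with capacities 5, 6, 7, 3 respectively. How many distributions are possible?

Ignoring the caps, the number of non-negative solutions to x_1+…+x_4 = 14 is C(17,3) = 680.
Subtract solutions that violate a single cap (substitute x_i' = x_i − (cap_i+1)): x_1 ≥ 6 gives C(11,3) = 165; x_2 ≥ 7 gives C(10,3) = 120; x_3 ≥ 8 gives C(9,3) = 84; x_4 ≥ 4 gives C(13,3) = 286. Together 655.
Add back pairs where two caps are both exceeded: 4 + 1 + 35 + 0 + 20 + 10 = 70.
By inclusion–exclusion the count is 680 − 655 + 70 = 95.

95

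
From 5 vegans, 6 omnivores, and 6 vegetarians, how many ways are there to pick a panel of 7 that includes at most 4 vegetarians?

Split by how many vegetarians are chosen (0 through 4).
Sum: C(6,0)·C(11,7) + C(6,1)·C(11,6) + C(6,2)·C(11,5) + C(6,3)·C(11,4) + C(6,4)·C(11,3) = 330 + 2772 + 6930 + 6600 + 2475 = 19107.

19107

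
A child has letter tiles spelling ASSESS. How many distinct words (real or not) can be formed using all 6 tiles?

Letter multiplicities in ASSESS: A×1, E×1, S×4.
The number of distinct arrangements is 6!/(4!) = 720/24 = 30.

30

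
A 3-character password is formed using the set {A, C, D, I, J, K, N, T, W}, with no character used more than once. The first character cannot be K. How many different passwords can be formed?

The first character has 9−1 = 8 choices (anything except K).
The remaining 2 characters are filled from the other 8 symbols without repetition: 8 × 7 = 56.
Total: 8 × 56 = 448.

448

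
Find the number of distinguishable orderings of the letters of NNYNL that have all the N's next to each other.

6

Treat the 3 copies of N as a single block. The multiset to arrange is then {NNN, L, Y}, 3 items in all.
All 3 items are distinct, so there are (3)! = 6 arrangements.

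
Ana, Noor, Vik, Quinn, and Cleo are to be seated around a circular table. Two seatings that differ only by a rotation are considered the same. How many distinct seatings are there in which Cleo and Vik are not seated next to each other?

All circular seatings of 5 people number (4)! = 24.
Those with Cleo next to Vik: fuse the pair into one unit and seat 4 units around a circle — 2·(3)! = 12.
Subtracting, 24 − 12 = 12.

12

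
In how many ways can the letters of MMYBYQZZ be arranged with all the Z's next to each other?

Treat the 2 copies of Z as a single block. The multiset to arrange is then {ZZ, B, M, M, Q, Y, Y}, 7 items in all.
That gives (7)!/(2!·2!) = 1260 arrangements.

1260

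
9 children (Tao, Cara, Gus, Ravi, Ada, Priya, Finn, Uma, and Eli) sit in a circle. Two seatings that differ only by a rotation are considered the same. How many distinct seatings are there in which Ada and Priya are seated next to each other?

Treat {Ada, Priya} as one unit (2 internal orders) and seat the resulting 8 units around the table: (7)! circular arrangements.
So 2 × (7)! = 2 × 5040 = 10080.

10080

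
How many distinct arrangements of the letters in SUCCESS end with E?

Fix E in the last position and arrange the remaining 6 letters.
Those 6 letters have C appearing twice and S appearing 3 times, giving (6)!/(3!·2!) = 60.

60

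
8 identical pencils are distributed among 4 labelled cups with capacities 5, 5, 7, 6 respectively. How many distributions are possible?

140

Ignoring the caps, the number of non-negative solutions to x_1+…+x_4 = 8 is C(11,3) = 165.
Subtract solutions that violate a single cap (substitute x_i' = x_i − (cap_i+1)): x_1 ≥ 6 gives C(5,3) = 10; x_2 ≥ 6 gives C(5,3) = 10; x_3 ≥ 8 gives C(3,3) = 1; x_4 ≥ 7 gives C(4,3) = 4. Together 25.
No two caps can be exceeded simultaneously, so the pair terms are all 0.
By inclusion–exclusion the count is 165 − 25 + 0 = 140.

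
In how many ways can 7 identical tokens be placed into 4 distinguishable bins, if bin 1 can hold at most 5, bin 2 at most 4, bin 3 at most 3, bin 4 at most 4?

76

By stars and bars, unrestricted non-negative solutions to x_1+…+x_4 = 7 number C(7+3,3) = 120.
Subtract solutions that violate a single cap (substitute x_i' = x_i − (cap_i+1)): x_1 ≥ 6 gives C(4,3) = 4; x_2 ≥ 5 gives C(5,3) = 10; x_3 ≥ 4 gives C(6,3) = 20; x_4 ≥ 5 gives C(5,3) = 10. Together 44.
No two caps can be exceeded simultaneously, so the pair terms are all 0.
By inclusion–exclusion the count is 120 − 44 + 0 = 76.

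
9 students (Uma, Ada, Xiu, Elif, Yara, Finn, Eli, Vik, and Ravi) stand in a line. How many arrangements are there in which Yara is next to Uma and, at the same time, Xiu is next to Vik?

Treat {Yara,Uma} as one block (2 orders) and {Xiu,Vik} as another (2 orders).
That leaves 7 units to arrange: 2 × 2 × 7! = 4 × 5040 = 20160.

20160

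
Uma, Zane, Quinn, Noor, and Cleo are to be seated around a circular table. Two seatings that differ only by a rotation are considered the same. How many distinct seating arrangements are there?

Fix one person's seat to break rotational symmetry; the remaining 4 people can be arranged in (4)! = 24 ways.

24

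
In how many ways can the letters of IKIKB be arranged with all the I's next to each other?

Treat the 2 copies of I as a single block. The multiset to arrange is then {II, B, K, K}, 4 items in all.
That gives (4)!/(2!) = 12 arrangements.

12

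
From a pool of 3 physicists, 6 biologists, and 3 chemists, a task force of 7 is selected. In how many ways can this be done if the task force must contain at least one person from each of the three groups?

720

With no constraint there are C(12,7) = 792 possible selections.
Selections missing a whole group: no physicists → C(9,7) = 36; no biologists → C(6,7) = 0; no chemists → C(9,7) = 36.
Add back selections omitting two groups (i.e. drawn from a single group): C(3,7) + C(6,7) + C(3,7) = 0.
By inclusion–exclusion: 792 − 72 + 0 = 720.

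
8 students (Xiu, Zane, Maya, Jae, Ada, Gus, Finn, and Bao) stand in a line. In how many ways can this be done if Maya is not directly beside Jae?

30240

There are 8! = 40320 arrangements in all. If Maya and Jae are adjacent, merging them into one block gives 2·(7)! = 10080 arrangements.
So 40320 − 10080 = 30240 arrangements keep them apart.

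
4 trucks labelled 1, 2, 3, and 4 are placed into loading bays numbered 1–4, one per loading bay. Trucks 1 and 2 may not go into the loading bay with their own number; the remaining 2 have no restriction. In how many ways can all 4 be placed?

Let Aᵢ (for i ∈ {1, 2}) be the placements that put truck i in its forbidden loading bay. Any j of these fix j positions, leaving (4−j)! ways to fill the rest, and there are C(2,j) ways to pick which j.
By inclusion–exclusion, the number of valid placements is Σ_{j=0}^{2} (−1)^j C(2,j)·(4−j)!.
Computing: 24 − 12 + 2 = 14.

14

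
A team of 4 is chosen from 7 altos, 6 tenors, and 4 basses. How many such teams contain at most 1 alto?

Split by how many altos are chosen (0 through 1).
Sum: C(7,0)·C(10,4) + C(7,1)·C(10,3) = 210 + 840 = 1050.

1050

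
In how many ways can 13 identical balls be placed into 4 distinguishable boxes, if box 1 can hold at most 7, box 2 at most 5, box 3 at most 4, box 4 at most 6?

By stars and bars, unrestricted non-negative solutions to x_1+…+x_4 = 13 number C(13+3,3) = 560.
Subtract solutions that violate a single cap (substitute x_i' = x_i − (cap_i+1)): x_1 ≥ 8 gives C(8,3) = 56; x_2 ≥ 6 gives C(10,3) = 120; x_3 ≥ 5 gives C(11,3) = 165; x_4 ≥ 7 gives C(9,3) = 84. Together 425.
Add back pairs where two caps are both exceeded: 0 + 1 + 0 + 10 + 1 + 4 = 16.
By inclusion–exclusion the count is 560 − 425 + 16 = 151.

151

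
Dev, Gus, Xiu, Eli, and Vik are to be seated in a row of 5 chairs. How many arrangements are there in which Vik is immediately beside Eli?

Glue Vik and Eli into one block (2 internal orders), leaving 4 units to arrange in a row.
So the count is 2·(4)! = 48.

48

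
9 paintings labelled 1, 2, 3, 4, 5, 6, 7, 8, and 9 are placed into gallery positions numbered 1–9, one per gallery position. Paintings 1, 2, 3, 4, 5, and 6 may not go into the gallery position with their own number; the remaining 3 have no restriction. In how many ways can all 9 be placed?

183822

Let Aᵢ (for 1 ≤ i ≤ 6) be the placements that put painting i in its forbidden gallery position. Any j of these fix j positions, leaving (9−j)! ways to fill the rest, and there are C(6,j) ways to pick which j.
By inclusion–exclusion, the number of valid placements is Σ_{j=0}^{6} (−1)^j C(6,j)·(9−j)!.
Computing: 362880 − 241920 + 75600 − 14400 + 1800 − 144 + 6 = 183822.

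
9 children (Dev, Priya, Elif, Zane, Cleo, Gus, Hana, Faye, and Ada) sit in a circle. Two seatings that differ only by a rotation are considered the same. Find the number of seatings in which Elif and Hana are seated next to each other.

10080

Treat {Elif, Hana} as one unit (2 internal orders) and seat the resulting 8 units around the table: (7)! circular arrangements.
So 2 × (7)! = 2 × 5040 = 10080.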